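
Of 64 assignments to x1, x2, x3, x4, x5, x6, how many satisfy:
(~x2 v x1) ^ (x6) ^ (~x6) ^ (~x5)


CNF with 4 clauses over 6 vars (64 assignments).
An assignment satisfies CNF iff every clause has >=1 true literal.
Check each row (bits = x1,x2,x3,x4,x5,x6; clause T/F shown):
  row 0 [000000]: clauses=TFTT -> 0
  row 1 [000001]: clauses=TTFT -> 0
  row 2 [000010]: clauses=TFTF -> 0
  row 3 [000011]: clauses=TTFF -> 0
  row 4 [000100]: clauses=TFTT -> 0
  (every remaining row is evaluated the same way; all 64 results are listed next)
Full result column, 8 rows per line (x1,x2,x3 fixed per line; x4,x5,x6 runs 000..111 left to right):
  rows 0-7 [x1,x2,x3=000]: 00000000  (ones: 0)
  rows 8-15 [x1,x2,x3=001]: 00000000  (ones: 0)
  rows 16-23 [x1,x2,x3=010]: 00000000  (ones: 0)
  rows 24-31 [x1,x2,x3=011]: 00000000  (ones: 0)
  rows 32-39 [x1,x2,x3=100]: 00000000  (ones: 0)
  rows 40-47 [x1,x2,x3=101]: 00000000  (ones: 0)
  rows 48-55 [x1,x2,x3=110]: 00000000  (ones: 0)
  rows 56-63 [x1,x2,x3=111]: 00000000  (ones: 0)
Satisfying assignments = 0+0+0+0+0+0+0+0 = 0

0


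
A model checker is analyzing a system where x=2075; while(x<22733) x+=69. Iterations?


Step 1: x goes from 2075 toward 22733 by 69; the body runs while x<22733, so iterations = ceil((bound-start)/step)
Step 2: Distance=20658
Step 3: ceil(20658/69)=300

300


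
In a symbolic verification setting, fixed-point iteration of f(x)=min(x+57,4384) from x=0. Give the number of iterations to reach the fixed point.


Step 1: x=0, cap=4384, increment=57
Step 2: x grows by 57 each step until capped at 4384; fixed point is x=4384
Step 3: iterations = ceil(4384/57) = 77

77


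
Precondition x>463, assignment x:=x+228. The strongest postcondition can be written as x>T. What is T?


Formula: sp(P, x:=E) = exists old_x. (x = E[old_x/x]) AND P[old_x/x] (old_x is the value of x before the assignment; eliminate old_x by solving x = E[old_x/x] for old_x)
Step 1: Precondition P: x>463, i.e. old_x > 463
Step 2: Assignment gives x = old_x + 228, so old_x = x - 228
Step 3: Substitute into P: x - 228 > 463
Step 4: Simplify: x > 463+228 = 691

691


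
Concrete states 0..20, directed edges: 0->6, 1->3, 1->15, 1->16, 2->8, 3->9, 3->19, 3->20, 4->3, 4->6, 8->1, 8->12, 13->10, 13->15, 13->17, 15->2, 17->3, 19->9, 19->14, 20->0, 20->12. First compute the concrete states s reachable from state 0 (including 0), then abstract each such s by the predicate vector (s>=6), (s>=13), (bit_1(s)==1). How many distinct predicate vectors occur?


BFS from 0:
Concrete reachable: {0, 6}
Abstract via predicates (s>=6), (s>=13), (bit_1(s)==1):
  (0,0,0) <- {0}
  (1,0,1) <- {6}
Distinct abstract states = 2

2


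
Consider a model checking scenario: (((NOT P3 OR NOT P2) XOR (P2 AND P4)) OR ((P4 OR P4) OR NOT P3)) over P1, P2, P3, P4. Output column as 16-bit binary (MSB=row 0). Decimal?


Formula: (((NOT P3 OR NOT P2) XOR (P2 AND P4)) OR ((P4 OR P4) OR NOT P3)) over P1, P2, P3, P4 (16 rows)
Evaluate each row (bits = P1,P2,P3,P4, MSB first):
  row 0 [0000]: (((NOT 0 OR NOT 0) XOR (0 AND 0)) OR ((0 OR 0) OR NOT 0)) -> 1
  row 1 [0001]: (((NOT 0 OR NOT 0) XOR (0 AND 1)) OR ((1 OR 1) OR NOT 0)) -> 1
  row 2 [0010]: (((NOT 1 OR NOT 0) XOR (0 AND 0)) OR ((0 OR 0) OR NOT 1)) -> 1
  row 3 [0011]: (((NOT 1 OR NOT 0) XOR (0 AND 1)) OR ((1 OR 1) OR NOT 1)) -> 1
  row 4 [0100]: (((NOT 0 OR NOT 1) XOR (1 AND 0)) OR ((0 OR 0) OR NOT 0)) -> 1
  row 5 [0101]: (((NOT 0 OR NOT 1) XOR (1 AND 1)) OR ((1 OR 1) OR NOT 0)) -> 1
  row 6 [0110]: (((NOT 1 OR NOT 1) XOR (1 AND 0)) OR ((0 OR 0) OR NOT 1)) -> 0
  row 7 [0111]: (((NOT 1 OR NOT 1) XOR (1 AND 1)) OR ((1 OR 1) OR NOT 1)) -> 1
  row 8 [1000]: (((NOT 0 OR NOT 0) XOR (0 AND 0)) OR ((0 OR 0) OR NOT 0)) -> 1
  row 9 [1001]: (((NOT 0 OR NOT 0) XOR (0 AND 1)) OR ((1 OR 1) OR NOT 0)) -> 1
  row 10 [1010]: (((NOT 1 OR NOT 0) XOR (0 AND 0)) OR ((0 OR 0) OR NOT 1)) -> 1
  row 11 [1011]: (((NOT 1 OR NOT 0) XOR (0 AND 1)) OR ((1 OR 1) OR NOT 1)) -> 1
  row 12 [1100]: (((NOT 0 OR NOT 1) XOR (1 AND 0)) OR ((0 OR 0) OR NOT 0)) -> 1
  row 13 [1101]: (((NOT 0 OR NOT 1) XOR (1 AND 1)) OR ((1 OR 1) OR NOT 0)) -> 1
  row 14 [1110]: (((NOT 1 OR NOT 1) XOR (1 AND 0)) OR ((0 OR 0) OR NOT 1)) -> 0
  row 15 [1111]: (((NOT 1 OR NOT 1) XOR (1 AND 1)) OR ((1 OR 1) OR NOT 1)) -> 1
Full result column, 4 rows per line (P1,P2 fixed per line; P3,P4 runs 00..11 left to right):
  rows 0-3 [P1,P2=00]: 1111  = hex F
  rows 4-7 [P1,P2=01]: 1101  = hex D
  rows 8-11 [P1,P2=10]: 1111  = hex F
  rows 12-15 [P1,P2=11]: 1101  = hex D
Output column (row 0 .. row 15) = 1111110111111101
Output column grouped in 4s = 1111 1101 1111 1101 = 0xFDFD
Convert to decimal digit by digit (value = value*16 + digit):
  F -> 15
  15*16 + 13 (D) = 253
  253*16 + 15 (F) = 4063
  4063*16 + 13 (D) = 65021
Decimal = 65021

65021


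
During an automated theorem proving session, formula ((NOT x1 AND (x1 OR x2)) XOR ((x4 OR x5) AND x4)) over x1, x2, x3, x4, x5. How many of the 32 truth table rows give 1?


Formula: ((NOT x1 AND (x1 OR x2)) XOR ((x4 OR x5) AND x4)) over 5 vars (32 rows)
Evaluate each row (x1, x2, x3, x4, x5 as bits, MSB first):
  row 0 [00000]: ((NOT 0 AND (0 OR 0)) XOR ((0 OR 0) AND 0)) -> 0
  row 1 [00001]: ((NOT 0 AND (0 OR 0)) XOR ((0 OR 1) AND 0)) -> 0
  row 2 [00010]: ((NOT 0 AND (0 OR 0)) XOR ((1 OR 0) AND 1)) -> 1
  row 3 [00011]: ((NOT 0 AND (0 OR 0)) XOR ((1 OR 1) AND 1)) -> 1
  row 4 [00100]: ((NOT 0 AND (0 OR 0)) XOR ((0 OR 0) AND 0)) -> 0
  row 5 [00101]: ((NOT 0 AND (0 OR 0)) XOR ((0 OR 1) AND 0)) -> 0
  row 6 [00110]: ((NOT 0 AND (0 OR 0)) XOR ((1 OR 0) AND 1)) -> 1
  row 7 [00111]: ((NOT 0 AND (0 OR 0)) XOR ((1 OR 1) AND 1)) -> 1
  row 8 [01000]: ((NOT 0 AND (0 OR 1)) XOR ((0 OR 0) AND 0)) -> 1
  row 9 [01001]: ((NOT 0 AND (0 OR 1)) XOR ((0 OR 1) AND 0)) -> 1
  row 10 [01010]: ((NOT 0 AND (0 OR 1)) XOR ((1 OR 0) AND 1)) -> 0
  row 11 [01011]: ((NOT 0 AND (0 OR 1)) XOR ((1 OR 1) AND 1)) -> 0
  row 12 [01100]: ((NOT 0 AND (0 OR 1)) XOR ((0 OR 0) AND 0)) -> 1
  row 13 [01101]: ((NOT 0 AND (0 OR 1)) XOR ((0 OR 1) AND 0)) -> 1
  row 14 [01110]: ((NOT 0 AND (0 OR 1)) XOR ((1 OR 0) AND 1)) -> 0
  row 15 [01111]: ((NOT 0 AND (0 OR 1)) XOR ((1 OR 1) AND 1)) -> 0
  row 16 [10000]: ((NOT 1 AND (1 OR 0)) XOR ((0 OR 0) AND 0)) -> 0
  row 17 [10001]: ((NOT 1 AND (1 OR 0)) XOR ((0 OR 1) AND 0)) -> 0
  row 18 [10010]: ((NOT 1 AND (1 OR 0)) XOR ((1 OR 0) AND 1)) -> 1
  row 19 [10011]: ((NOT 1 AND (1 OR 0)) XOR ((1 OR 1) AND 1)) -> 1
  row 20 [10100]: ((NOT 1 AND (1 OR 0)) XOR ((0 OR 0) AND 0)) -> 0
  row 21 [10101]: ((NOT 1 AND (1 OR 0)) XOR ((0 OR 1) AND 0)) -> 0
  row 22 [10110]: ((NOT 1 AND (1 OR 0)) XOR ((1 OR 0) AND 1)) -> 1
  row 23 [10111]: ((NOT 1 AND (1 OR 0)) XOR ((1 OR 1) AND 1)) -> 1
  row 24 [11000]: ((NOT 1 AND (1 OR 1)) XOR ((0 OR 0) AND 0)) -> 0
  row 25 [11001]: ((NOT 1 AND (1 OR 1)) XOR ((0 OR 1) AND 0)) -> 0
  row 26 [11010]: ((NOT 1 AND (1 OR 1)) XOR ((1 OR 0) AND 1)) -> 1
  row 27 [11011]: ((NOT 1 AND (1 OR 1)) XOR ((1 OR 1) AND 1)) -> 1
  row 28 [11100]: ((NOT 1 AND (1 OR 1)) XOR ((0 OR 0) AND 0)) -> 0
  row 29 [11101]: ((NOT 1 AND (1 OR 1)) XOR ((0 OR 1) AND 0)) -> 0
  row 30 [11110]: ((NOT 1 AND (1 OR 1)) XOR ((1 OR 0) AND 1)) -> 1
  row 31 [11111]: ((NOT 1 AND (1 OR 1)) XOR ((1 OR 1) AND 1)) -> 1
Full result column, 8 rows per line (x1,x2 fixed per line; x3,x4,x5 runs 000..111 left to right):
  rows 0-7 [x1,x2=00]: 00110011  (ones: 4)
  rows 8-15 [x1,x2=01]: 11001100  (ones: 4)
  rows 16-23 [x1,x2=10]: 00110011  (ones: 4)
  rows 24-31 [x1,x2=11]: 00110011  (ones: 4)
Count of 1-rows = 4+4+4+4 = 16

16


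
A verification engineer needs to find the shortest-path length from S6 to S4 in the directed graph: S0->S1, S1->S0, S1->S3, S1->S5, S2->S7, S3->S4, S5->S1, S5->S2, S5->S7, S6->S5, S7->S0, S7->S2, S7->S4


BFS layer-by-layer from S6:
  dist 0: {S6}
  dist 1: {S5}
  dist 2: {S1, S2, S7}
  dist 3: {S0, S3, S4}
  -> S4 reached at distance 3
Shortest path length = 3

3


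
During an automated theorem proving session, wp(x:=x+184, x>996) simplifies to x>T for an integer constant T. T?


Formula: wp(x:=E, P) = P[E/x] (substitute E for x in postcondition)
Step 1: Postcondition: x>996
Step 2: Substitute x+184 for x: x+184>996
Step 3: Solve for x: x > 996-184 = 812

812


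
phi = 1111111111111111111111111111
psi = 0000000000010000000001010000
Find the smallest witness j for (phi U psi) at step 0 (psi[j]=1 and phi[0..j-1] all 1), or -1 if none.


(phi U psi) at 0: need smallest j with psi[j]=1 and phi[i]=1 for all i in [0,j).
Scan from step 0:
  step 0: phi=1, psi=0 -> continue
  step 1: phi=1, psi=0 -> continue
  step 2: phi=1, psi=0 -> continue
  step 3: phi=1, psi=0 -> continue
  step 11: psi=1 and phi held for [0,11) -> witness found
Witness step = 11

11


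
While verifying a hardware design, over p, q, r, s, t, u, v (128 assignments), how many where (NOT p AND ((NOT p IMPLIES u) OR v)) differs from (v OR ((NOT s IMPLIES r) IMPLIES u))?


F1 = (NOT p AND ((NOT p IMPLIES u) OR v))
F2 = (v OR ((NOT s IMPLIES r) IMPLIES u))
Evaluate both on each of 128 rows (bits = p,q,r,s,t,u,v):
  row 0 [0000000]: F1=0 F2=1 (differ) -> 1
  row 1 [0000001]: F1=1 F2=1 -> 0
  row 2 [0000010]: F1=1 F2=1 -> 0
  row 3 [0000011]: F1=1 F2=1 -> 0
  row 4 [0000100]: F1=0 F2=1 (differ) -> 1
  (every remaining row is evaluated the same way; all 128 results are listed next)
Full result column, 8 rows per line (p,q,r,s fixed per line; t,u,v runs 000..111 left to right):
  rows 0-7 [p,q,r,s=0000]: 10001000  (ones: 2)
  rows 8-15 [p,q,r,s=0001]: 00000000  (ones: 0)
  rows 16-23 [p,q,r,s=0010]: 00000000  (ones: 0)
  rows 24-31 [p,q,r,s=0011]: 00000000  (ones: 0)
  rows 32-39 [p,q,r,s=0100]: 10001000  (ones: 2)
  rows 40-47 [p,q,r,s=0101]: 00000000  (ones: 0)
  rows 48-55 [p,q,r,s=0110]: 00000000  (ones: 0)
  rows 56-63 [p,q,r,s=0111]: 00000000  (ones: 0)
  rows 64-71 [p,q,r,s=1000]: 11111111  (ones: 8)
  rows 72-79 [p,q,r,s=1001]: 01110111  (ones: 6)
  rows 80-87 [p,q,r,s=1010]: 01110111  (ones: 6)
  rows 88-95 [p,q,r,s=1011]: 01110111  (ones: 6)
  rows 96-103 [p,q,r,s=1100]: 11111111  (ones: 8)
  rows 104-111 [p,q,r,s=1101]: 01110111  (ones: 6)
  rows 112-119 [p,q,r,s=1110]: 01110111  (ones: 6)
  rows 120-127 [p,q,r,s=1111]: 01110111  (ones: 6)
Disagreements = 2+0+0+0+2+0+0+0+8+6+6+6+8+6+6+6 = 56

56


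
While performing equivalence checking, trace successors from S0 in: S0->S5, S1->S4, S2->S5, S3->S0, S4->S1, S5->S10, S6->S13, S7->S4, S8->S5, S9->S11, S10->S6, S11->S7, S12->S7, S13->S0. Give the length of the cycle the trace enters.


Trace from S0 until a state repeats:
  S0 -> S5 -> S10 -> S6 -> S13 -> S0
S0 first seen at step 0, revisited at step 5.
Cycle length = 5 - 0 = 5

5


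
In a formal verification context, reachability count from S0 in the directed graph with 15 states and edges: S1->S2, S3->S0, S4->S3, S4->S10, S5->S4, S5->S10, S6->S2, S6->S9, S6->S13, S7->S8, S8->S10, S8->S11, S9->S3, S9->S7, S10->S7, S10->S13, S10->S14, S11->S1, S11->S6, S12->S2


BFS from S0:
  layer 0: {S0}
Reachable set: {S0}
Count = 1

1


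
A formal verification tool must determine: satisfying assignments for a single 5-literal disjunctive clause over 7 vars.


Step 1: Total=2^7=128
Step 2: Unsat when all 5 false: 2^2=4
Step 3: Sat=128-4=124

124


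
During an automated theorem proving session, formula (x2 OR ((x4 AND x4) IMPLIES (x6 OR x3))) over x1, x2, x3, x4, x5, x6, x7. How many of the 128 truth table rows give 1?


Formula: (x2 OR ((x4 AND x4) IMPLIES (x6 OR x3))) over 7 vars (128 rows)
Evaluate each row (x1, x2, x3, x4, x5, x6, x7 as bits, MSB first):
  row 0 [0000000]: (0 OR ((0 AND 0) IMPLIES (0 OR 0))) -> 1
  row 1 [0000001]: (0 OR ((0 AND 0) IMPLIES (0 OR 0))) -> 1
  row 2 [0000010]: (0 OR ((0 AND 0) IMPLIES (1 OR 0))) -> 1
  row 3 [0000011]: (0 OR ((0 AND 0) IMPLIES (1 OR 0))) -> 1
  row 4 [0000100]: (0 OR ((0 AND 0) IMPLIES (0 OR 0))) -> 1
  (every remaining row is evaluated the same way; all 128 results are listed next)
Full result column, 8 rows per line (x1,x2,x3,x4 fixed per line; x5,x6,x7 runs 000..111 left to right):
  rows 0-7 [x1,x2,x3,x4=0000]: 11111111  (ones: 8)
  rows 8-15 [x1,x2,x3,x4=0001]: 00110011  (ones: 4)
  rows 16-23 [x1,x2,x3,x4=0010]: 11111111  (ones: 8)
  rows 24-31 [x1,x2,x3,x4=0011]: 11111111  (ones: 8)
  rows 32-39 [x1,x2,x3,x4=0100]: 11111111  (ones: 8)
  rows 40-47 [x1,x2,x3,x4=0101]: 11111111  (ones: 8)
  rows 48-55 [x1,x2,x3,x4=0110]: 11111111  (ones: 8)
  rows 56-63 [x1,x2,x3,x4=0111]: 11111111  (ones: 8)
  rows 64-71 [x1,x2,x3,x4=1000]: 11111111  (ones: 8)
  rows 72-79 [x1,x2,x3,x4=1001]: 00110011  (ones: 4)
  rows 80-87 [x1,x2,x3,x4=1010]: 11111111  (ones: 8)
  rows 88-95 [x1,x2,x3,x4=1011]: 11111111  (ones: 8)
  rows 96-103 [x1,x2,x3,x4=1100]: 11111111  (ones: 8)
  rows 104-111 [x1,x2,x3,x4=1101]: 11111111  (ones: 8)
  rows 112-119 [x1,x2,x3,x4=1110]: 11111111  (ones: 8)
  rows 120-127 [x1,x2,x3,x4=1111]: 11111111  (ones: 8)
Count of 1-rows = 8+4+8+8+8+8+8+8+8+4+8+8+8+8+8+8 = 120

120


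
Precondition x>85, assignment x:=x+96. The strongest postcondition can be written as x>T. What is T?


Formula: sp(P, x:=E) = exists old_x. (x = E[old_x/x]) AND P[old_x/x] (old_x is the value of x before the assignment; eliminate old_x by solving x = E[old_x/x] for old_x)
Step 1: Precondition P: x>85, i.e. old_x > 85
Step 2: Assignment gives x = old_x + 96, so old_x = x - 96
Step 3: Substitute into P: x - 96 > 85
Step 4: Simplify: x > 85+96 = 181

181


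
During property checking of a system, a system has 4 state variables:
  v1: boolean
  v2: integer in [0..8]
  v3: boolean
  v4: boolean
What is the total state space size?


State space = product of domain sizes of all variables.
Domain sizes:
  v1 (boolean): 2
  v2 (integer in [0..8]): 9
  v3 (boolean): 2
  v4 (boolean): 2
Product = 2 * 9 * 2 * 2 = 72

72


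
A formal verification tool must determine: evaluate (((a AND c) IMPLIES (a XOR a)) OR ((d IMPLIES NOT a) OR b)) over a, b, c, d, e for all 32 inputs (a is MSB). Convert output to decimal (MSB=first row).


Formula: (((a AND c) IMPLIES (a XOR a)) OR ((d IMPLIES NOT a) OR b)) over a, b, c, d, e (32 rows)
Evaluate each row (bits = a,b,c,d,e, MSB first):
  row 0 [00000]: (((0 AND 0) IMPLIES (0 XOR 0)) OR ((0 IMPLIES NOT 0) OR 0)) -> 1
  row 1 [00001]: (((0 AND 0) IMPLIES (0 XOR 0)) OR ((0 IMPLIES NOT 0) OR 0)) -> 1
  row 2 [00010]: (((0 AND 0) IMPLIES (0 XOR 0)) OR ((1 IMPLIES NOT 0) OR 0)) -> 1
  row 3 [00011]: (((0 AND 0) IMPLIES (0 XOR 0)) OR ((1 IMPLIES NOT 0) OR 0)) -> 1
  row 4 [00100]: (((0 AND 1) IMPLIES (0 XOR 0)) OR ((0 IMPLIES NOT 0) OR 0)) -> 1
  row 5 [00101]: (((0 AND 1) IMPLIES (0 XOR 0)) OR ((0 IMPLIES NOT 0) OR 0)) -> 1
  row 6 [00110]: (((0 AND 1) IMPLIES (0 XOR 0)) OR ((1 IMPLIES NOT 0) OR 0)) -> 1
  row 7 [00111]: (((0 AND 1) IMPLIES (0 XOR 0)) OR ((1 IMPLIES NOT 0) OR 0)) -> 1
  row 8 [01000]: (((0 AND 0) IMPLIES (0 XOR 0)) OR ((0 IMPLIES NOT 0) OR 1)) -> 1
  row 9 [01001]: (((0 AND 0) IMPLIES (0 XOR 0)) OR ((0 IMPLIES NOT 0) OR 1)) -> 1
  row 10 [01010]: (((0 AND 0) IMPLIES (0 XOR 0)) OR ((1 IMPLIES NOT 0) OR 1)) -> 1
  row 11 [01011]: (((0 AND 0) IMPLIES (0 XOR 0)) OR ((1 IMPLIES NOT 0) OR 1)) -> 1
  row 12 [01100]: (((0 AND 1) IMPLIES (0 XOR 0)) OR ((0 IMPLIES NOT 0) OR 1)) -> 1
  row 13 [01101]: (((0 AND 1) IMPLIES (0 XOR 0)) OR ((0 IMPLIES NOT 0) OR 1)) -> 1
  row 14 [01110]: (((0 AND 1) IMPLIES (0 XOR 0)) OR ((1 IMPLIES NOT 0) OR 1)) -> 1
  row 15 [01111]: (((0 AND 1) IMPLIES (0 XOR 0)) OR ((1 IMPLIES NOT 0) OR 1)) -> 1
  row 16 [10000]: (((1 AND 0) IMPLIES (1 XOR 1)) OR ((0 IMPLIES NOT 1) OR 0)) -> 1
  row 17 [10001]: (((1 AND 0) IMPLIES (1 XOR 1)) OR ((0 IMPLIES NOT 1) OR 0)) -> 1
  row 18 [10010]: (((1 AND 0) IMPLIES (1 XOR 1)) OR ((1 IMPLIES NOT 1) OR 0)) -> 1
  row 19 [10011]: (((1 AND 0) IMPLIES (1 XOR 1)) OR ((1 IMPLIES NOT 1) OR 0)) -> 1
  row 20 [10100]: (((1 AND 1) IMPLIES (1 XOR 1)) OR ((0 IMPLIES NOT 1) OR 0)) -> 1
  row 21 [10101]: (((1 AND 1) IMPLIES (1 XOR 1)) OR ((0 IMPLIES NOT 1) OR 0)) -> 1
  row 22 [10110]: (((1 AND 1) IMPLIES (1 XOR 1)) OR ((1 IMPLIES NOT 1) OR 0)) -> 0
  row 23 [10111]: (((1 AND 1) IMPLIES (1 XOR 1)) OR ((1 IMPLIES NOT 1) OR 0)) -> 0
  row 24 [11000]: (((1 AND 0) IMPLIES (1 XOR 1)) OR ((0 IMPLIES NOT 1) OR 1)) -> 1
  row 25 [11001]: (((1 AND 0) IMPLIES (1 XOR 1)) OR ((0 IMPLIES NOT 1) OR 1)) -> 1
  row 26 [11010]: (((1 AND 0) IMPLIES (1 XOR 1)) OR ((1 IMPLIES NOT 1) OR 1)) -> 1
  row 27 [11011]: (((1 AND 0) IMPLIES (1 XOR 1)) OR ((1 IMPLIES NOT 1) OR 1)) -> 1
  row 28 [11100]: (((1 AND 1) IMPLIES (1 XOR 1)) OR ((0 IMPLIES NOT 1) OR 1)) -> 1
  row 29 [11101]: (((1 AND 1) IMPLIES (1 XOR 1)) OR ((0 IMPLIES NOT 1) OR 1)) -> 1
  row 30 [11110]: (((1 AND 1) IMPLIES (1 XOR 1)) OR ((1 IMPLIES NOT 1) OR 1)) -> 1
  row 31 [11111]: (((1 AND 1) IMPLIES (1 XOR 1)) OR ((1 IMPLIES NOT 1) OR 1)) -> 1
Full result column, 4 rows per line (a,b,c fixed per line; d,e runs 00..11 left to right):
  rows 0-3 [a,b,c=000]: 1111  = hex F
  rows 4-7 [a,b,c=001]: 1111  = hex F
  rows 8-11 [a,b,c=010]: 1111  = hex F
  rows 12-15 [a,b,c=011]: 1111  = hex F
  rows 16-19 [a,b,c=100]: 1111  = hex F
  rows 20-23 [a,b,c=101]: 1100  = hex C
  rows 24-27 [a,b,c=110]: 1111  = hex F
  rows 28-31 [a,b,c=111]: 1111  = hex F
Output column (row 0 .. row 31) = 11111111111111111111110011111111
Output column grouped in 4s = 1111 1111 1111 1111 1111 1100 1111 1111 = 0xFFFFFCFF
Convert to decimal digit by digit (value = value*16 + digit):
  F -> 15
  15*16 + 15 (F) = 255
  255*16 + 15 (F) = 4095
  4095*16 + 15 (F) = 65535
  65535*16 + 15 (F) = 1048575
  1048575*16 + 12 (C) = 16777212
  16777212*16 + 15 (F) = 268435407
  268435407*16 + 15 (F) = 4294966527
Decimal = 4294966527

4294966527


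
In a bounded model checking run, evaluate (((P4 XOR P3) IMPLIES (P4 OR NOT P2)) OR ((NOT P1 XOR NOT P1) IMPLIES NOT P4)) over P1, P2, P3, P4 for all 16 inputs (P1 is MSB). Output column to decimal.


Formula: (((P4 XOR P3) IMPLIES (P4 OR NOT P2)) OR ((NOT P1 XOR NOT P1) IMPLIES NOT P4)) over P1, P2, P3, P4 (16 rows)
Evaluate each row (bits = P1,P2,P3,P4, MSB first):
  row 0 [0000]: (((0 XOR 0) IMPLIES (0 OR NOT 0)) OR ((NOT 0 XOR NOT 0) IMPLIES NOT 0)) -> 1
  row 1 [0001]: (((1 XOR 0) IMPLIES (1 OR NOT 0)) OR ((NOT 0 XOR NOT 0) IMPLIES NOT 1)) -> 1
  row 2 [0010]: (((0 XOR 1) IMPLIES (0 OR NOT 0)) OR ((NOT 0 XOR NOT 0) IMPLIES NOT 0)) -> 1
  row 3 [0011]: (((1 XOR 1) IMPLIES (1 OR NOT 0)) OR ((NOT 0 XOR NOT 0) IMPLIES NOT 1)) -> 1
  row 4 [0100]: (((0 XOR 0) IMPLIES (0 OR NOT 1)) OR ((NOT 0 XOR NOT 0) IMPLIES NOT 0)) -> 1
  row 5 [0101]: (((1 XOR 0) IMPLIES (1 OR NOT 1)) OR ((NOT 0 XOR NOT 0) IMPLIES NOT 1)) -> 1
  row 6 [0110]: (((0 XOR 1) IMPLIES (0 OR NOT 1)) OR ((NOT 0 XOR NOT 0) IMPLIES NOT 0)) -> 1
  row 7 [0111]: (((1 XOR 1) IMPLIES (1 OR NOT 1)) OR ((NOT 0 XOR NOT 0) IMPLIES NOT 1)) -> 1
  row 8 [1000]: (((0 XOR 0) IMPLIES (0 OR NOT 0)) OR ((NOT 1 XOR NOT 1) IMPLIES NOT 0)) -> 1
  row 9 [1001]: (((1 XOR 0) IMPLIES (1 OR NOT 0)) OR ((NOT 1 XOR NOT 1) IMPLIES NOT 1)) -> 1
  row 10 [1010]: (((0 XOR 1) IMPLIES (0 OR NOT 0)) OR ((NOT 1 XOR NOT 1) IMPLIES NOT 0)) -> 1
  row 11 [1011]: (((1 XOR 1) IMPLIES (1 OR NOT 0)) OR ((NOT 1 XOR NOT 1) IMPLIES NOT 1)) -> 1
  row 12 [1100]: (((0 XOR 0) IMPLIES (0 OR NOT 1)) OR ((NOT 1 XOR NOT 1) IMPLIES NOT 0)) -> 1
  row 13 [1101]: (((1 XOR 0) IMPLIES (1 OR NOT 1)) OR ((NOT 1 XOR NOT 1) IMPLIES NOT 1)) -> 1
  row 14 [1110]: (((0 XOR 1) IMPLIES (0 OR NOT 1)) OR ((NOT 1 XOR NOT 1) IMPLIES NOT 0)) -> 1
  row 15 [1111]: (((1 XOR 1) IMPLIES (1 OR NOT 1)) OR ((NOT 1 XOR NOT 1) IMPLIES NOT 1)) -> 1
Full result column, 4 rows per line (P1,P2 fixed per line; P3,P4 runs 00..11 left to right):
  rows 0-3 [P1,P2=00]: 1111  = hex F
  rows 4-7 [P1,P2=01]: 1111  = hex F
  rows 8-11 [P1,P2=10]: 1111  = hex F
  rows 12-15 [P1,P2=11]: 1111  = hex F
Output column (row 0 .. row 15) = 1111111111111111
Output column grouped in 4s = 1111 1111 1111 1111 = 0xFFFF
Convert to decimal digit by digit (value = value*16 + digit):
  F -> 15
  15*16 + 15 (F) = 255
  255*16 + 15 (F) = 4095
  4095*16 + 15 (F) = 65535
Decimal = 65535

65535


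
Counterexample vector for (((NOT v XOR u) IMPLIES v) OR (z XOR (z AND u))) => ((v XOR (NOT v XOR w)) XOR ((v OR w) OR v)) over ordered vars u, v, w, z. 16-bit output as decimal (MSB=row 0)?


F1 = (((NOT v XOR u) IMPLIES v) OR (z XOR (z AND u)))
F2 = ((v XOR (NOT v XOR w)) XOR ((v OR w) OR v))
Counterexample to F1=>F2 is where F1=1 and F2=0.
Evaluate each row (bits = u,v,w,z, MSB first):
  row 0 [0000]: F1=0 F2=1 -> F1&~F2 -> 0
  row 1 [0001]: F1=1 F2=1 -> F1&~F2 -> 0
  row 2 [0010]: F1=0 F2=1 -> F1&~F2 -> 0
  row 3 [0011]: F1=1 F2=1 -> F1&~F2 -> 0
  row 4 [0100]: F1=1 F2=0 -> F1&~F2 -> 1
  row 5 [0101]: F1=1 F2=0 -> F1&~F2 -> 1
  row 6 [0110]: F1=1 F2=1 -> F1&~F2 -> 0
  row 7 [0111]: F1=1 F2=1 -> F1&~F2 -> 0
  row 8 [1000]: F1=1 F2=1 -> F1&~F2 -> 0
  row 9 [1001]: F1=1 F2=1 -> F1&~F2 -> 0
  row 10 [1010]: F1=1 F2=1 -> F1&~F2 -> 0
  row 11 [1011]: F1=1 F2=1 -> F1&~F2 -> 0
  row 12 [1100]: F1=1 F2=0 -> F1&~F2 -> 1
  row 13 [1101]: F1=1 F2=0 -> F1&~F2 -> 1
  row 14 [1110]: F1=1 F2=1 -> F1&~F2 -> 0
  row 15 [1111]: F1=1 F2=1 -> F1&~F2 -> 0
Full result column, 4 rows per line (u,v fixed per line; w,z runs 00..11 left to right):
  rows 0-3 [u,v=00]: 0000  = hex 0
  rows 4-7 [u,v=01]: 1100  = hex C
  rows 8-11 [u,v=10]: 0000  = hex 0
  rows 12-15 [u,v=11]: 1100  = hex C
Counterexample vector (row 0 .. row 15) = 0000110000001100
Output column grouped in 4s = 0000 1100 0000 1100 = 0x0C0C
Convert to decimal digit by digit (value = value*16 + digit):
  0 -> 0
  0*16 + 12 (C) = 12
  12*16 + 0 = 192
  192*16 + 12 (C) = 3084
Decimal = 3084

3084


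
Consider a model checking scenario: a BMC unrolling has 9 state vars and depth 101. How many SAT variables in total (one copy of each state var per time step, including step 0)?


BMC unrolls to depth k, creating one copy of each state var for steps 0..k.
Step count = 101 + 1 = 102 (steps 0 through 101)
Vars per step = 9
Total = 9 * 102 = 918

918


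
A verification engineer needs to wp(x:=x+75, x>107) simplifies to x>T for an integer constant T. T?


Formula: wp(x:=E, P) = P[E/x] (substitute E for x in postcondition)
Step 1: Postcondition: x>107
Step 2: Substitute x+75 for x: x+75>107
Step 3: Solve for x: x > 107-75 = 32

32


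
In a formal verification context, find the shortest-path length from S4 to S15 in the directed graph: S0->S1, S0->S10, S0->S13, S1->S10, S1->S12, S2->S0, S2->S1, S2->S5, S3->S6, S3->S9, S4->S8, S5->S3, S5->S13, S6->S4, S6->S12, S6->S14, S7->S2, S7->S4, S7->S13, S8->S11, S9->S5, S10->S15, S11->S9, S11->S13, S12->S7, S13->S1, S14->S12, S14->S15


BFS layer-by-layer from S4:
  dist 0: {S4}
  dist 1: {S8}
  dist 2: {S11}
  dist 3: {S9, S13}
  dist 4: {S1, S5}
  dist 5: {S3, S10, S12}
  dist 6: {S6, S7, S15}
  -> S15 reached at distance 6
Shortest path length = 6

6


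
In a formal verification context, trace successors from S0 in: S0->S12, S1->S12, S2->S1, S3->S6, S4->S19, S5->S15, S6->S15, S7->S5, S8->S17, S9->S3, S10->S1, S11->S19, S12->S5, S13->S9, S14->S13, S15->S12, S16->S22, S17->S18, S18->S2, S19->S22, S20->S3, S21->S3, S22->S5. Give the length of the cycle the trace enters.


Trace from S0 until a state repeats:
  S0 -> S12 -> S5 -> S15 -> S12
S12 first seen at step 1, revisited at step 4.
Cycle length = 4 - 1 = 3

3


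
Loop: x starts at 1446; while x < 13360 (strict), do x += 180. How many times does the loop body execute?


Step 1: x goes from 1446 toward 13360 by 180; the body runs while x<13360, so iterations = ceil((bound-start)/step)
Step 2: Distance=11914
Step 3: ceil(11914/180)=67

67


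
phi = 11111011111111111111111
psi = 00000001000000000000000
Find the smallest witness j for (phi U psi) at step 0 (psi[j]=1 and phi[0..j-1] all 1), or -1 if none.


(phi U psi) at 0: need smallest j with psi[j]=1 and phi[i]=1 for all i in [0,j).
Scan from step 0:
  step 0: phi=1, psi=0 -> continue
  step 1: phi=1, psi=0 -> continue
  step 2: phi=1, psi=0 -> continue
  step 3: phi=1, psi=0 -> continue
  step 5: phi=0 -> phi-prefix broken from here
  step 7: psi=1 but phi already failed -> not a witness
  end of trace: no witness -> -1
Witness step = -1

-1


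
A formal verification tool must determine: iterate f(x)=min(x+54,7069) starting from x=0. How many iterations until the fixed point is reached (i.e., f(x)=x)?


Step 1: x=0, cap=7069, increment=54
Step 2: x grows by 54 each step until capped at 7069; fixed point is x=7069
Step 3: iterations = ceil(7069/54) = 131

131


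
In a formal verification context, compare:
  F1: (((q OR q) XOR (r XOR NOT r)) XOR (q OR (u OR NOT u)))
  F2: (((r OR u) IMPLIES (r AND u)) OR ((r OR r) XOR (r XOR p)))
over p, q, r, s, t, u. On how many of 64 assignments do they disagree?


F1 = (((q OR q) XOR (r XOR NOT r)) XOR (q OR (u OR NOT u)))
F2 = (((r OR u) IMPLIES (r AND u)) OR ((r OR r) XOR (r XOR p)))
Evaluate both on each of 64 rows (bits = p,q,r,s,t,u):
  row 0 [000000]: F1=0 F2=1 (differ) -> 1
  row 1 [000001]: F1=0 F2=0 -> 0
  row 2 [000010]: F1=0 F2=1 (differ) -> 1
  row 3 [000011]: F1=0 F2=0 -> 0
  row 4 [000100]: F1=0 F2=1 (differ) -> 1
  (every remaining row is evaluated the same way; all 64 results are listed next)
Full result column, 8 rows per line (p,q,r fixed per line; s,t,u runs 000..111 left to right):
  rows 0-7 [p,q,r=000]: 10101010  (ones: 4)
  rows 8-15 [p,q,r=001]: 01010101  (ones: 4)
  rows 16-23 [p,q,r=010]: 01010101  (ones: 4)
  rows 24-31 [p,q,r=011]: 10101010  (ones: 4)
  rows 32-39 [p,q,r=100]: 11111111  (ones: 8)
  rows 40-47 [p,q,r=101]: 11111111  (ones: 8)
  rows 48-55 [p,q,r=110]: 00000000  (ones: 0)
  rows 56-63 [p,q,r=111]: 00000000  (ones: 0)
Disagreements = 4+4+4+4+8+8+0+0 = 32

32


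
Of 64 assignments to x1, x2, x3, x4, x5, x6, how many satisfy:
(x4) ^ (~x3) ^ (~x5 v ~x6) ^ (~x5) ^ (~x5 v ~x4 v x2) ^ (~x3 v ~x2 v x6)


CNF with 6 clauses over 6 vars (64 assignments).
An assignment satisfies CNF iff every clause has >=1 true literal.
Check each row (bits = x1,x2,x3,x4,x5,x6; clause T/F shown):
  row 0 [000000]: clauses=FTTTTT -> 0
  row 1 [000001]: clauses=FTTTTT -> 0
  row 2 [000010]: clauses=FTTFTT -> 0
  row 3 [000011]: clauses=FTFFTT -> 0
  row 4 [000100]: clauses=TTTTTT -> 1
  (every remaining row is evaluated the same way; all 64 results are listed next)
Full result column, 8 rows per line (x1,x2,x3 fixed per line; x4,x5,x6 runs 000..111 left to right):
  rows 0-7 [x1,x2,x3=000]: 00001100  (ones: 2)
  rows 8-15 [x1,x2,x3=001]: 00000000  (ones: 0)
  rows 16-23 [x1,x2,x3=010]: 00001100  (ones: 2)
  rows 24-31 [x1,x2,x3=011]: 00000000  (ones: 0)
  rows 32-39 [x1,x2,x3=100]: 00001100  (ones: 2)
  rows 40-47 [x1,x2,x3=101]: 00000000  (ones: 0)
  rows 48-55 [x1,x2,x3=110]: 00001100  (ones: 2)
  rows 56-63 [x1,x2,x3=111]: 00000000  (ones: 0)
Satisfying assignments = 2+0+2+0+2+0+2+0 = 8

8


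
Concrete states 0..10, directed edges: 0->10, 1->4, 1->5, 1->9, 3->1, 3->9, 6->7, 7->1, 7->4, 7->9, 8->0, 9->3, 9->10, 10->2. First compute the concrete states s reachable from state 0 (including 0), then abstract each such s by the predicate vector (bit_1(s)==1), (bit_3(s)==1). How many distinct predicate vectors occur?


BFS from 0:
Concrete reachable: {0, 2, 10}
Abstract via predicates (bit_1(s)==1), (bit_3(s)==1):
  (0,0) <- {0}
  (1,0) <- {2}
  (1,1) <- {10}
Distinct abstract states = 3

3


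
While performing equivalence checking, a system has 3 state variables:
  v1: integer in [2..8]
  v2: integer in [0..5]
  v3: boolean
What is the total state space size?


State space = product of domain sizes of all variables.
Domain sizes:
  v1 (integer in [2..8]): 7
  v2 (integer in [0..5]): 6
  v3 (boolean): 2
Product = 7 * 6 * 2 = 84

84


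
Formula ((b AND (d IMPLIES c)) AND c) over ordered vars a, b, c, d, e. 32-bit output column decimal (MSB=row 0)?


Formula: ((b AND (d IMPLIES c)) AND c) over a, b, c, d, e (32 rows)
Evaluate each row (bits = a,b,c,d,e, MSB first):
  row 0 [00000]: ((0 AND (0 IMPLIES 0)) AND 0) -> 0
  row 1 [00001]: ((0 AND (0 IMPLIES 0)) AND 0) -> 0
  row 2 [00010]: ((0 AND (1 IMPLIES 0)) AND 0) -> 0
  row 3 [00011]: ((0 AND (1 IMPLIES 0)) AND 0) -> 0
  row 4 [00100]: ((0 AND (0 IMPLIES 1)) AND 1) -> 0
  row 5 [00101]: ((0 AND (0 IMPLIES 1)) AND 1) -> 0
  row 6 [00110]: ((0 AND (1 IMPLIES 1)) AND 1) -> 0
  row 7 [00111]: ((0 AND (1 IMPLIES 1)) AND 1) -> 0
  row 8 [01000]: ((1 AND (0 IMPLIES 0)) AND 0) -> 0
  row 9 [01001]: ((1 AND (0 IMPLIES 0)) AND 0) -> 0
  row 10 [01010]: ((1 AND (1 IMPLIES 0)) AND 0) -> 0
  row 11 [01011]: ((1 AND (1 IMPLIES 0)) AND 0) -> 0
  row 12 [01100]: ((1 AND (0 IMPLIES 1)) AND 1) -> 1
  row 13 [01101]: ((1 AND (0 IMPLIES 1)) AND 1) -> 1
  row 14 [01110]: ((1 AND (1 IMPLIES 1)) AND 1) -> 1
  row 15 [01111]: ((1 AND (1 IMPLIES 1)) AND 1) -> 1
  row 16 [10000]: ((0 AND (0 IMPLIES 0)) AND 0) -> 0
  row 17 [10001]: ((0 AND (0 IMPLIES 0)) AND 0) -> 0
  row 18 [10010]: ((0 AND (1 IMPLIES 0)) AND 0) -> 0
  row 19 [10011]: ((0 AND (1 IMPLIES 0)) AND 0) -> 0
  row 20 [10100]: ((0 AND (0 IMPLIES 1)) AND 1) -> 0
  row 21 [10101]: ((0 AND (0 IMPLIES 1)) AND 1) -> 0
  row 22 [10110]: ((0 AND (1 IMPLIES 1)) AND 1) -> 0
  row 23 [10111]: ((0 AND (1 IMPLIES 1)) AND 1) -> 0
  row 24 [11000]: ((1 AND (0 IMPLIES 0)) AND 0) -> 0
  row 25 [11001]: ((1 AND (0 IMPLIES 0)) AND 0) -> 0
  row 26 [11010]: ((1 AND (1 IMPLIES 0)) AND 0) -> 0
  row 27 [11011]: ((1 AND (1 IMPLIES 0)) AND 0) -> 0
  row 28 [11100]: ((1 AND (0 IMPLIES 1)) AND 1) -> 1
  row 29 [11101]: ((1 AND (0 IMPLIES 1)) AND 1) -> 1
  row 30 [11110]: ((1 AND (1 IMPLIES 1)) AND 1) -> 1
  row 31 [11111]: ((1 AND (1 IMPLIES 1)) AND 1) -> 1
Full result column, 4 rows per line (a,b,c fixed per line; d,e runs 00..11 left to right):
  rows 0-3 [a,b,c=000]: 0000  = hex 0
  rows 4-7 [a,b,c=001]: 0000  = hex 0
  rows 8-11 [a,b,c=010]: 0000  = hex 0
  rows 12-15 [a,b,c=011]: 1111  = hex F
  rows 16-19 [a,b,c=100]: 0000  = hex 0
  rows 20-23 [a,b,c=101]: 0000  = hex 0
  rows 24-27 [a,b,c=110]: 0000  = hex 0
  rows 28-31 [a,b,c=111]: 1111  = hex F
Output column (row 0 .. row 31) = 00000000000011110000000000001111
Output column grouped in 4s = 0000 0000 0000 1111 0000 0000 0000 1111 = 0x000F000F
Convert to decimal digit by digit (value = value*16 + digit):
  0 -> 0
  0*16 + 0 = 0
  0*16 + 0 = 0
  0*16 + 15 (F) = 15
  15*16 + 0 = 240
  240*16 + 0 = 3840
  3840*16 + 0 = 61440
  61440*16 + 15 (F) = 983055
Decimal = 983055

983055


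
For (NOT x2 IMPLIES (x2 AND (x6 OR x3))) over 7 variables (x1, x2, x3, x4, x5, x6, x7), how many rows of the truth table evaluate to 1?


Formula: (NOT x2 IMPLIES (x2 AND (x6 OR x3))) over 7 vars (128 rows)
Evaluate each row (x1, x2, x3, x4, x5, x6, x7 as bits, MSB first):
  row 0 [0000000]: (NOT 0 IMPLIES (0 AND (0 OR 0))) -> 0
  row 1 [0000001]: (NOT 0 IMPLIES (0 AND (0 OR 0))) -> 0
  row 2 [0000010]: (NOT 0 IMPLIES (0 AND (1 OR 0))) -> 0
  row 3 [0000011]: (NOT 0 IMPLIES (0 AND (1 OR 0))) -> 0
  row 4 [0000100]: (NOT 0 IMPLIES (0 AND (0 OR 0))) -> 0
  (every remaining row is evaluated the same way; all 128 results are listed next)
Full result column, 8 rows per line (x1,x2,x3,x4 fixed per line; x5,x6,x7 runs 000..111 left to right):
  rows 0-7 [x1,x2,x3,x4=0000]: 00000000  (ones: 0)
  rows 8-15 [x1,x2,x3,x4=0001]: 00000000  (ones: 0)
  rows 16-23 [x1,x2,x3,x4=0010]: 00000000  (ones: 0)
  rows 24-31 [x1,x2,x3,x4=0011]: 00000000  (ones: 0)
  rows 32-39 [x1,x2,x3,x4=0100]: 11111111  (ones: 8)
  rows 40-47 [x1,x2,x3,x4=0101]: 11111111  (ones: 8)
  rows 48-55 [x1,x2,x3,x4=0110]: 11111111  (ones: 8)
  rows 56-63 [x1,x2,x3,x4=0111]: 11111111  (ones: 8)
  rows 64-71 [x1,x2,x3,x4=1000]: 00000000  (ones: 0)
  rows 72-79 [x1,x2,x3,x4=1001]: 00000000  (ones: 0)
  rows 80-87 [x1,x2,x3,x4=1010]: 00000000  (ones: 0)
  rows 88-95 [x1,x2,x3,x4=1011]: 00000000  (ones: 0)
  rows 96-103 [x1,x2,x3,x4=1100]: 11111111  (ones: 8)
  rows 104-111 [x1,x2,x3,x4=1101]: 11111111  (ones: 8)
  rows 112-119 [x1,x2,x3,x4=1110]: 11111111  (ones: 8)
  rows 120-127 [x1,x2,x3,x4=1111]: 11111111  (ones: 8)
Count of 1-rows = 0+0+0+0+8+8+8+8+0+0+0+0+8+8+8+8 = 64

64


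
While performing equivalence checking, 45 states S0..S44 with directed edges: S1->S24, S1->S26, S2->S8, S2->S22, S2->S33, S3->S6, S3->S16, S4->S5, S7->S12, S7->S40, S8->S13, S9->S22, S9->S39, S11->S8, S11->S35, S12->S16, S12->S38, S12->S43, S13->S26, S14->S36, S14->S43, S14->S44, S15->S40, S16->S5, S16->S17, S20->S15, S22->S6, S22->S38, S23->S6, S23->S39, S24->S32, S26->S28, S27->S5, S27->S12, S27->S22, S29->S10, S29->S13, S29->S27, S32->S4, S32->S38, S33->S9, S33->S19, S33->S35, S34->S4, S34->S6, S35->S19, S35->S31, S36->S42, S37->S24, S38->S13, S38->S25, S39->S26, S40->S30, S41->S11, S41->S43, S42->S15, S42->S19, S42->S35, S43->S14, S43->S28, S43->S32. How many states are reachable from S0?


BFS from S0:
  layer 0: {S0}
Reachable set: {S0}
Count = 1

1


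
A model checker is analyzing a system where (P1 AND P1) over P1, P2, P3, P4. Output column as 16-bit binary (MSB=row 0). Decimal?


Formula: (P1 AND P1) over P1, P2, P3, P4 (16 rows)
Evaluate each row (bits = P1,P2,P3,P4, MSB first):
  row 0 [0000]: (0 AND 0) -> 0
  row 1 [0001]: (0 AND 0) -> 0
  row 2 [0010]: (0 AND 0) -> 0
  row 3 [0011]: (0 AND 0) -> 0
  row 4 [0100]: (0 AND 0) -> 0
  row 5 [0101]: (0 AND 0) -> 0
  row 6 [0110]: (0 AND 0) -> 0
  row 7 [0111]: (0 AND 0) -> 0
  row 8 [1000]: (1 AND 1) -> 1
  row 9 [1001]: (1 AND 1) -> 1
  row 10 [1010]: (1 AND 1) -> 1
  row 11 [1011]: (1 AND 1) -> 1
  row 12 [1100]: (1 AND 1) -> 1
  row 13 [1101]: (1 AND 1) -> 1
  row 14 [1110]: (1 AND 1) -> 1
  row 15 [1111]: (1 AND 1) -> 1
Full result column, 4 rows per line (P1,P2 fixed per line; P3,P4 runs 00..11 left to right):
  rows 0-3 [P1,P2=00]: 0000  = hex 0
  rows 4-7 [P1,P2=01]: 0000  = hex 0
  rows 8-11 [P1,P2=10]: 1111  = hex F
  rows 12-15 [P1,P2=11]: 1111  = hex F
Output column (row 0 .. row 15) = 0000000011111111
Output column grouped in 4s = 0000 0000 1111 1111 = 0x00FF
Convert to decimal digit by digit (value = value*16 + digit):
  0 -> 0
  0*16 + 0 = 0
  0*16 + 15 (F) = 15
  15*16 + 15 (F) = 255
Decimal = 255

255


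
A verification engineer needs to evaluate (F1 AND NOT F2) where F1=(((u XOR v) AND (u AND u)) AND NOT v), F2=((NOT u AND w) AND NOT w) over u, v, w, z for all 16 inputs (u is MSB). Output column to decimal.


F1 = (((u XOR v) AND (u AND u)) AND NOT v)
F2 = ((NOT u AND w) AND NOT w)
Counterexample to F1=>F2 is where F1=1 and F2=0.
Evaluate each row (bits = u,v,w,z, MSB first):
  row 0 [0000]: F1=0 F2=0 -> F1&~F2 -> 0
  row 1 [0001]: F1=0 F2=0 -> F1&~F2 -> 0
  row 2 [0010]: F1=0 F2=0 -> F1&~F2 -> 0
  row 3 [0011]: F1=0 F2=0 -> F1&~F2 -> 0
  row 4 [0100]: F1=0 F2=0 -> F1&~F2 -> 0
  row 5 [0101]: F1=0 F2=0 -> F1&~F2 -> 0
  row 6 [0110]: F1=0 F2=0 -> F1&~F2 -> 0
  row 7 [0111]: F1=0 F2=0 -> F1&~F2 -> 0
  row 8 [1000]: F1=1 F2=0 -> F1&~F2 -> 1
  row 9 [1001]: F1=1 F2=0 -> F1&~F2 -> 1
  row 10 [1010]: F1=1 F2=0 -> F1&~F2 -> 1
  row 11 [1011]: F1=1 F2=0 -> F1&~F2 -> 1
  row 12 [1100]: F1=0 F2=0 -> F1&~F2 -> 0
  row 13 [1101]: F1=0 F2=0 -> F1&~F2 -> 0
  row 14 [1110]: F1=0 F2=0 -> F1&~F2 -> 0
  row 15 [1111]: F1=0 F2=0 -> F1&~F2 -> 0
Full result column, 4 rows per line (u,v fixed per line; w,z runs 00..11 left to right):
  rows 0-3 [u,v=00]: 0000  = hex 0
  rows 4-7 [u,v=01]: 0000  = hex 0
  rows 8-11 [u,v=10]: 1111  = hex F
  rows 12-15 [u,v=11]: 0000  = hex 0
Counterexample vector (row 0 .. row 15) = 0000000011110000
Output column grouped in 4s = 0000 0000 1111 0000 = 0x00F0
Convert to decimal digit by digit (value = value*16 + digit):
  0 -> 0
  0*16 + 0 = 0
  0*16 + 15 (F) = 15
  15*16 + 0 = 240
Decimal = 240

240


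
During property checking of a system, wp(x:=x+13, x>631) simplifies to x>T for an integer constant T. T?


Formula: wp(x:=E, P) = P[E/x] (substitute E for x in postcondition)
Step 1: Postcondition: x>631
Step 2: Substitute x+13 for x: x+13>631
Step 3: Solve for x: x > 631-13 = 618

618


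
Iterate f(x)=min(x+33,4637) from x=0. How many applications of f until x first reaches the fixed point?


Step 1: x=0, cap=4637, increment=33
Step 2: x grows by 33 each step until capped at 4637; fixed point is x=4637
Step 3: iterations = ceil(4637/33) = 141

141


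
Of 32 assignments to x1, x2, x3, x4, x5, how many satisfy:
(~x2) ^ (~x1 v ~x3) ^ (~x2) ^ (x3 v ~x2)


CNF with 4 clauses over 5 vars (32 assignments).
An assignment satisfies CNF iff every clause has >=1 true literal.
Check each row (bits = x1,x2,x3,x4,x5; clause T/F shown):
  row 0 [00000]: clauses=TTTT -> 1
  row 1 [00001]: clauses=TTTT -> 1
  row 2 [00010]: clauses=TTTT -> 1
  row 3 [00011]: clauses=TTTT -> 1
  row 4 [00100]: clauses=TTTT -> 1
  row 5 [00101]: clauses=TTTT -> 1
  row 6 [00110]: clauses=TTTT -> 1
  row 7 [00111]: clauses=TTTT -> 1
  row 8 [01000]: clauses=FTFF -> 0
  row 9 [01001]: clauses=FTFF -> 0
  row 10 [01010]: clauses=FTFF -> 0
  row 11 [01011]: clauses=FTFF -> 0
  row 12 [01100]: clauses=FTFT -> 0
  row 13 [01101]: clauses=FTFT -> 0
  row 14 [01110]: clauses=FTFT -> 0
  row 15 [01111]: clauses=FTFT -> 0
  row 16 [10000]: clauses=TTTT -> 1
  row 17 [10001]: clauses=TTTT -> 1
  row 18 [10010]: clauses=TTTT -> 1
  row 19 [10011]: clauses=TTTT -> 1
  row 20 [10100]: clauses=TFTT -> 0
  row 21 [10101]: clauses=TFTT -> 0
  row 22 [10110]: clauses=TFTT -> 0
  row 23 [10111]: clauses=TFTT -> 0
  row 24 [11000]: clauses=FTFF -> 0
  row 25 [11001]: clauses=FTFF -> 0
  row 26 [11010]: clauses=FTFF -> 0
  row 27 [11011]: clauses=FTFF -> 0
  row 28 [11100]: clauses=FFFT -> 0
  row 29 [11101]: clauses=FFFT -> 0
  row 30 [11110]: clauses=FFFT -> 0
  row 31 [11111]: clauses=FFFT -> 0
Full result column, 8 rows per line (x1,x2 fixed per line; x3,x4,x5 runs 000..111 left to right):
  rows 0-7 [x1,x2=00]: 11111111  (ones: 8)
  rows 8-15 [x1,x2=01]: 00000000  (ones: 0)
  rows 16-23 [x1,x2=10]: 11110000  (ones: 4)
  rows 24-31 [x1,x2=11]: 00000000  (ones: 0)
Satisfying assignments = 8+0+4+0 = 12

12


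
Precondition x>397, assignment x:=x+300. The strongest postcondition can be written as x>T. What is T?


Formula: sp(P, x:=E) = exists old_x. (x = E[old_x/x]) AND P[old_x/x] (old_x is the value of x before the assignment; eliminate old_x by solving x = E[old_x/x] for old_x)
Step 1: Precondition P: x>397, i.e. old_x > 397
Step 2: Assignment gives x = old_x + 300, so old_x = x - 300
Step 3: Substitute into P: x - 300 > 397
Step 4: Simplify: x > 397+300 = 697

697


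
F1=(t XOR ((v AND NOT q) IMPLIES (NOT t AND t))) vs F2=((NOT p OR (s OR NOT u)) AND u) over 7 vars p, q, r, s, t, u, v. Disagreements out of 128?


F1 = (t XOR ((v AND NOT q) IMPLIES (NOT t AND t)))
F2 = ((NOT p OR (s OR NOT u)) AND u)
Evaluate both on each of 128 rows (bits = p,q,r,s,t,u,v):
  row 0 [0000000]: F1=1 F2=0 (differ) -> 1
  row 1 [0000001]: F1=0 F2=0 -> 0
  row 2 [0000010]: F1=1 F2=1 -> 0
  row 3 [0000011]: F1=0 F2=1 (differ) -> 1
  row 4 [0000100]: F1=0 F2=0 -> 0
  (every remaining row is evaluated the same way; all 128 results are listed next)
Full result column, 8 rows per line (p,q,r,s fixed per line; t,u,v runs 000..111 left to right):
  rows 0-7 [p,q,r,s=0000]: 10010110  (ones: 4)
  rows 8-15 [p,q,r,s=0001]: 10010110  (ones: 4)
  rows 16-23 [p,q,r,s=0010]: 10010110  (ones: 4)
  rows 24-31 [p,q,r,s=0011]: 10010110  (ones: 4)
  rows 32-39 [p,q,r,s=0100]: 11000011  (ones: 4)
  rows 40-47 [p,q,r,s=0101]: 11000011  (ones: 4)
  rows 48-55 [p,q,r,s=0110]: 11000011  (ones: 4)
  rows 56-63 [p,q,r,s=0111]: 11000011  (ones: 4)
  rows 64-71 [p,q,r,s=1000]: 10100101  (ones: 4)
  rows 72-79 [p,q,r,s=1001]: 10010110  (ones: 4)
  rows 80-87 [p,q,r,s=1010]: 10100101  (ones: 4)
  rows 88-95 [p,q,r,s=1011]: 10010110  (ones: 4)
  rows 96-103 [p,q,r,s=1100]: 11110000  (ones: 4)
  rows 104-111 [p,q,r,s=1101]: 11000011  (ones: 4)
  rows 112-119 [p,q,r,s=1110]: 11110000  (ones: 4)
  rows 120-127 [p,q,r,s=1111]: 11000011  (ones: 4)
Disagreements = 4+4+4+4+4+4+4+4+4+4+4+4+4+4+4+4 = 64

64


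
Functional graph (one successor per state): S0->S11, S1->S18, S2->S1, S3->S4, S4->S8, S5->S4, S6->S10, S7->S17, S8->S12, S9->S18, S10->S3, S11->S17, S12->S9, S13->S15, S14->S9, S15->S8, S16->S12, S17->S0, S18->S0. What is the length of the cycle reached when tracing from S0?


Trace from S0 until a state repeats:
  S0 -> S11 -> S17 -> S0
S0 first seen at step 0, revisited at step 3.
Cycle length = 3 - 0 = 3

3


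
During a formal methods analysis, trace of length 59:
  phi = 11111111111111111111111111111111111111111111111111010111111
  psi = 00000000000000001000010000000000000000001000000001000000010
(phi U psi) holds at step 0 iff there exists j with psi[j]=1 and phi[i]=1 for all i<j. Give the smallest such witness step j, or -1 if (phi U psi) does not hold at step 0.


(phi U psi) at 0: need smallest j with psi[j]=1 and phi[i]=1 for all i in [0,j).
Scan from step 0:
  step 0: phi=1, psi=0 -> continue
  step 1: phi=1, psi=0 -> continue
  step 2: phi=1, psi=0 -> continue
  step 3: phi=1, psi=0 -> continue
  step 16: psi=1 and phi held for [0,16) -> witness found
Witness step = 16

16
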